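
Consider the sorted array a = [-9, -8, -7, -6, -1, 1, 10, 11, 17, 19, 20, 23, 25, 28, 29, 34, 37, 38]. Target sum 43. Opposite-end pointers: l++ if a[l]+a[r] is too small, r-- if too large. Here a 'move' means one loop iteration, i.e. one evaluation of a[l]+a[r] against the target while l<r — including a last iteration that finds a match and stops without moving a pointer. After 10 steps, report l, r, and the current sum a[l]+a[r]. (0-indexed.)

l=7, r=14, sum=40

[0,17] -9+38=29 <43 → l++
[1,17] -8+38=30 <43 → l++
[2,17] -7+38=31 <43 → l++
[3,17] -6+38=32 <43 → l++
[4,17] -1+38=37 <43 → l++
[5,17] 1+38=39 <43 → l++
[6,17] 10+38=48 >43 → r--
[6,16] 10+37=47 >43 → r--
[6,15] 10+34=44 >43 → r--
[6,14] 10+29=39 <43 → l++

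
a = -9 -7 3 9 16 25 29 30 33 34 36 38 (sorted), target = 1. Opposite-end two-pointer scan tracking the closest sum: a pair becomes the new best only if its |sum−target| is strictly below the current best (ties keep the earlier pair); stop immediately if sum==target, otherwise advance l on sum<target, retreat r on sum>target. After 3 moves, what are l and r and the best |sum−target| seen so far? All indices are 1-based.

[1,12] -9+38=29 d=28 * → r--
[1,11] -9+36=27 d=26 * → r--
[1,10] -9+34=25 d=24 * → r--

l=1, r=9, best |Δ|=24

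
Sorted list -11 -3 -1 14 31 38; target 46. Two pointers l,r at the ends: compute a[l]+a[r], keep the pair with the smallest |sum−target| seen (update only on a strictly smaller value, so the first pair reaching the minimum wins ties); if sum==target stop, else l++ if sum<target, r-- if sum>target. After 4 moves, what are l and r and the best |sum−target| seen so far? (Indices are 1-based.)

l=4, r=5, best |Δ|=6

l=1 r=6: -11+38=27 d=19 *, l++
l=2 r=6: -3+38=35 d=11 *, l++
l=3 r=6: -1+38=37 d=9 *, l++
l=4 r=6: 14+38=52 d=6 *, r--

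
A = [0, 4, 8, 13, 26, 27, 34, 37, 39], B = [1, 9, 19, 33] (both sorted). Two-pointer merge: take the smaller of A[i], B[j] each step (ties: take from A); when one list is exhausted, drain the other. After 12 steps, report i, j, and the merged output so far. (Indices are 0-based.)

i=8, j=4, merged so far=[0, 1, 4, 8, 9, 13, 19, 26, 27, 33, 34, 37]

i=0 j=0: A[i]=0<=B[j]=1 take 0, i++
i=1 j=0: A[i]=4>B[j]=1 take 1, j++
i=1 j=1: A[i]=4<=B[j]=9 take 4, i++
i=2 j=1: A[i]=8<=B[j]=9 take 8, i++
i=3 j=1: A[i]=13>B[j]=9 take 9, j++
i=3 j=2: A[i]=13<=B[j]=19 take 13, i++
i=4 j=2: A[i]=26>B[j]=19 take 19, j++
i=4 j=3: A[i]=26<=B[j]=33 take 26, i++
i=5 j=3: A[i]=27<=B[j]=33 take 27, i++
i=6 j=3: A[i]=34>B[j]=33 take 33, j++
i=6 j=4: B done, take A[i]=34, i++
i=7 j=4: B done, take A[i]=37, i++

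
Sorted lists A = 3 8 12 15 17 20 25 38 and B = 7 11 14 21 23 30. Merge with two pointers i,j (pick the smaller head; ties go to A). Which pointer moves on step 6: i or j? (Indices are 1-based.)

j

i=1 j=1: A[i]=3<=B[j]=7 take 3, i++
i=2 j=1: A[i]=8>B[j]=7 take 7, j++
i=2 j=2: A[i]=8<=B[j]=11 take 8, i++
i=3 j=2: A[i]=12>B[j]=11 take 11, j++
i=3 j=3: A[i]=12<=B[j]=14 take 12, i++
i=4 j=3: A[i]=15>B[j]=14 take 14, j++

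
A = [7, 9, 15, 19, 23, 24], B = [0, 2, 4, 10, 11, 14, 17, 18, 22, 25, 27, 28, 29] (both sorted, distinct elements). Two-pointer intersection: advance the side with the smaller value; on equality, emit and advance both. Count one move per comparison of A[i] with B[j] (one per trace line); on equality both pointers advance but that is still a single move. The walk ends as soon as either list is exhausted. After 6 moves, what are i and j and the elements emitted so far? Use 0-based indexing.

i=0 j=0: 7>0, j++
i=0 j=1: 7>2, j++
i=0 j=2: 7>4, j++
i=0 j=3: 7<10, i++
i=1 j=3: 9<10, i++
i=2 j=3: 15>10, j++

i=2, j=4, emitted=[]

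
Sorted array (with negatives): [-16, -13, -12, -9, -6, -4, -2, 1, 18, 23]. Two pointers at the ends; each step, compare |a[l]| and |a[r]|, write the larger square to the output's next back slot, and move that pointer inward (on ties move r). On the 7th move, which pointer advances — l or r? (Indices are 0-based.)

[0,9] |-16|<=|23| out[9]=529 → r--
[0,8] |-16|<=|18| out[8]=324 → r--
[0,7] |-16|>|1| out[7]=256 → l++
[1,7] |-13|>|1| out[6]=169 → l++
[2,7] |-12|>|1| out[5]=144 → l++
[3,7] |-9|>|1| out[4]=81 → l++
[4,7] |-6|>|1| out[3]=36 → l++

l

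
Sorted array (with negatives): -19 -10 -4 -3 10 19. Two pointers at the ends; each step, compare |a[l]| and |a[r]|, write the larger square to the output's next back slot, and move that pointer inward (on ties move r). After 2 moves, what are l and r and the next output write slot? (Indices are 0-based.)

l=1, r=4, next write slot=3

[0,5] |-19|<=|19| out[5]=361 → r--
[0,4] |-19|>|10| out[4]=361 → l++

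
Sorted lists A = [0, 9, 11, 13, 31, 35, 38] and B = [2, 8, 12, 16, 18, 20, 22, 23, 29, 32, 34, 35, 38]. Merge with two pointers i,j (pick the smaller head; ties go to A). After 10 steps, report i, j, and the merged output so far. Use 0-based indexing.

i=4, j=6, merged so far=[0, 2, 8, 9, 11, 12, 13, 16, 18, 20]

[i=0,j=0] A[i]=0<=B[j]=2 take 0 → i++
[i=1,j=0] A[i]=9>B[j]=2 take 2 → j++
[i=1,j=1] A[i]=9>B[j]=8 take 8 → j++
[i=1,j=2] A[i]=9<=B[j]=12 take 9 → i++
[i=2,j=2] A[i]=11<=B[j]=12 take 11 → i++
[i=3,j=2] A[i]=13>B[j]=12 take 12 → j++
[i=3,j=3] A[i]=13<=B[j]=16 take 13 → i++
[i=4,j=3] A[i]=31>B[j]=16 take 16 → j++
[i=4,j=4] A[i]=31>B[j]=18 take 18 → j++
[i=4,j=5] A[i]=31>B[j]=20 take 20 → j++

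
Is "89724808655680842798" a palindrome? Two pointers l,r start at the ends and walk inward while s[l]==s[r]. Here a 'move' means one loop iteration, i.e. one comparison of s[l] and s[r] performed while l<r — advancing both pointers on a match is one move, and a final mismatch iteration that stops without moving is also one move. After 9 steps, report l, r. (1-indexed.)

[1,20] '8'=='8' → l++,r--
[2,19] '9'=='9' → l++,r--
[3,18] '7'=='7' → l++,r--
[4,17] '2'=='2' → l++,r--
[5,16] '4'=='4' → l++,r--
[6,15] '8'=='8' → l++,r--
[7,14] '0'=='0' → l++,r--
[8,13] '8'=='8' → l++,r--
[9,12] '6'=='6' → l++,r--

l=10, r=11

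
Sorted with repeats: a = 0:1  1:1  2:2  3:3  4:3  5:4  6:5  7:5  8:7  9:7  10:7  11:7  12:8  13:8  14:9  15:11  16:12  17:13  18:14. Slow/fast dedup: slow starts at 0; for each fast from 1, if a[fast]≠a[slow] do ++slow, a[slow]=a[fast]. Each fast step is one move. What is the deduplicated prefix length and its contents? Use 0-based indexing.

(s=0,f=1) a[fast]=1=a[slow] dup → fast++
(s=0,f=2) a[fast]=2≠a[slow]=1 write a[1]=2 → slow++,fast++
(s=1,f=3) a[fast]=3≠a[slow]=2 write a[2]=3 → slow++,fast++
(s=2,f=4) a[fast]=3=a[slow] dup → fast++
(s=2,f=5) a[fast]=4≠a[slow]=3 write a[3]=4 → slow++,fast++
(s=3,f=6) a[fast]=5≠a[slow]=4 write a[4]=5 → slow++,fast++
(s=4,f=7) a[fast]=5=a[slow] dup → fast++
(s=4,f=8) a[fast]=7≠a[slow]=5 write a[5]=7 → slow++,fast++
(s=5,f=9) a[fast]=7=a[slow] dup → fast++
(s=5,f=10) a[fast]=7=a[slow] dup → fast++
(s=5,f=11) a[fast]=7=a[slow] dup → fast++
(s=5,f=12) a[fast]=8≠a[slow]=7 write a[6]=8 → slow++,fast++
(s=6,f=13) a[fast]=8=a[slow] dup → fast++
(s=6,f=14) a[fast]=9≠a[slow]=8 write a[7]=9 → slow++,fast++
(s=7,f=15) a[fast]=11≠a[slow]=9 write a[8]=11 → slow++,fast++
(s=8,f=16) a[fast]=12≠a[slow]=11 write a[9]=12 → slow++,fast++
(s=9,f=17) a[fast]=13≠a[slow]=12 write a[10]=13 → slow++,fast++
(s=10,f=18) a[fast]=14≠a[slow]=13 write a[11]=14 → slow++,fast++

length 12; prefix = [1, 2, 3, 4, 5, 7, 8, 9, 11, 12, 13, 14]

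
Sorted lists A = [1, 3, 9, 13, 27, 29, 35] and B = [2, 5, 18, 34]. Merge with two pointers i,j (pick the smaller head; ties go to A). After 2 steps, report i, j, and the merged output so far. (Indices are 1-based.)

i=2, j=2, merged so far=[1, 2]

i=1 j=1: A[i]=1<=B[j]=2 take 1, i++
i=2 j=1: A[i]=3>B[j]=2 take 2, j++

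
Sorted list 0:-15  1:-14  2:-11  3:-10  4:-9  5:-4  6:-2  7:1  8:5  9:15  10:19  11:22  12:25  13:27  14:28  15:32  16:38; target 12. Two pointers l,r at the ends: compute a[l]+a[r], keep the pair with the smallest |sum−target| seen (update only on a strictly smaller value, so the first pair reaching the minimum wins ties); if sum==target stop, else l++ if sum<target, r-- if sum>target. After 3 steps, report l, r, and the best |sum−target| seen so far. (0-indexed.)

l=0 r=16: -15+38=23 d=11 *, r--
l=0 r=15: -15+32=17 d=5 *, r--
l=0 r=14: -15+28=13 d=1 *, r--

l=0, r=13, best |Δ|=1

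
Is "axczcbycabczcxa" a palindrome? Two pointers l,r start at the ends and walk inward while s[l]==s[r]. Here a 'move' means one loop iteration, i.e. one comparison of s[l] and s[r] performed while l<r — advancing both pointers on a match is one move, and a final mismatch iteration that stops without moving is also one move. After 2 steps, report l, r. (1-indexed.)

l=1 r=15: 'a'=='a', l++,r--
l=2 r=14: 'x'=='x', l++,r--

l=3, r=13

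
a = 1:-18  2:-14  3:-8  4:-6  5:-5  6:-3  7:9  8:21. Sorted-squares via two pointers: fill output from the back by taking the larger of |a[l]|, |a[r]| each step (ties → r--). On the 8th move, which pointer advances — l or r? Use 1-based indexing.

r

[1,8] |-18|<=|21| out[8]=441 → r--
[1,7] |-18|>|9| out[7]=324 → l++
[2,7] |-14|>|9| out[6]=196 → l++
[3,7] |-8|<=|9| out[5]=81 → r--
[3,6] |-8|>|-3| out[4]=64 → l++
[4,6] |-6|>|-3| out[3]=36 → l++
[5,6] |-5|>|-3| out[2]=25 → l++
[6,6] |-3|<=|-3| out[1]=9 → r--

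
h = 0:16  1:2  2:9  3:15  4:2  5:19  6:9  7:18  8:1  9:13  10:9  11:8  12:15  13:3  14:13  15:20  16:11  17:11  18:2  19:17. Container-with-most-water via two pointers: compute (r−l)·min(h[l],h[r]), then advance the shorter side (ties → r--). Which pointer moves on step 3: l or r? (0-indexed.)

l=0 r=19: min(16,17)*19=304 best=304 *, l++
l=1 r=19: min(2,17)*18=36 best=304, l++
l=2 r=19: min(9,17)*17=153 best=304, l++

l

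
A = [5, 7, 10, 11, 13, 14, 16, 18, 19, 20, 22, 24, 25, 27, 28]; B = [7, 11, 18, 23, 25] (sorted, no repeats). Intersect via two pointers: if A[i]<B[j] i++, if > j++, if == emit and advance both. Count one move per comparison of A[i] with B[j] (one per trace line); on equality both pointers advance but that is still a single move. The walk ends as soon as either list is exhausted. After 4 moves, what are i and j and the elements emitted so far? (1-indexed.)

i=5, j=3, emitted=[7, 11]

i=1 j=1: 5<7, i++
i=2 j=1: 7==7 emit, i++,j++
i=3 j=2: 10<11, i++
i=4 j=2: 11==11 emit, i++,j++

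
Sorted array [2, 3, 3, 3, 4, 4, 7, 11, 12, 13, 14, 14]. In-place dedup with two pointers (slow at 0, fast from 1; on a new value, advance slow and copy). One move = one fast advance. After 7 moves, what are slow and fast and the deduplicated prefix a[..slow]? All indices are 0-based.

(s=0,f=1) a[fast]=3≠a[slow]=2 write a[1]=3 → slow++,fast++
(s=1,f=2) a[fast]=3=a[slow] dup → fast++
(s=1,f=3) a[fast]=3=a[slow] dup → fast++
(s=1,f=4) a[fast]=4≠a[slow]=3 write a[2]=4 → slow++,fast++
(s=2,f=5) a[fast]=4=a[slow] dup → fast++
(s=2,f=6) a[fast]=7≠a[slow]=4 write a[3]=7 → slow++,fast++
(s=3,f=7) a[fast]=11≠a[slow]=7 write a[4]=11 → slow++,fast++

slow=4, fast=8, prefix=[2, 3, 4, 7, 11]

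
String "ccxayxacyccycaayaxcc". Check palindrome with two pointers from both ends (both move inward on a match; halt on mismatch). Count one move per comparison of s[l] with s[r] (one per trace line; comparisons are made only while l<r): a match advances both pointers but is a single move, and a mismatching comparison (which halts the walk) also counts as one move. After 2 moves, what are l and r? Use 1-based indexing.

l=3, r=18

[1,20] 'c'=='c' → l++,r--
[2,19] 'c'=='c' → l++,r--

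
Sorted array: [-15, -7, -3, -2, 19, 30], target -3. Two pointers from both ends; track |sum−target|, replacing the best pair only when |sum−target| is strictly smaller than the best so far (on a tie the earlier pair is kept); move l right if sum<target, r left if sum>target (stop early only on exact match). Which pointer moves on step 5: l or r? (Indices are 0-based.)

l=0 r=5: -15+30=15 d=18 *, r--
l=0 r=4: -15+19=4 d=7 *, r--
l=0 r=3: -15+-2=-17 d=14, l++
l=1 r=3: -7+-2=-9 d=6 *, l++
l=2 r=3: -3+-2=-5 d=2 *, l++

l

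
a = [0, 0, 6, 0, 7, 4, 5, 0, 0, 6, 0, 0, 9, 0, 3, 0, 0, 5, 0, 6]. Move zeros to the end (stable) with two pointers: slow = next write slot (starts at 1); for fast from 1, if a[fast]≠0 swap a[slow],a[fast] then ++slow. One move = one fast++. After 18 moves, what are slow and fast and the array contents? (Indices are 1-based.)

slow=9, fast=19, a=[6, 7, 4, 5, 6, 9, 3, 5, 0, 0, 0, 0, 0, 0, 0, 0, 0, 0, 0, 6]

slow=1 fast=1: a[fast]=0, fast++
slow=1 fast=2: a[fast]=0, fast++
slow=1 fast=3: a[fast]=6≠0 swap→a[1]=6, slow++,fast++
slow=2 fast=4: a[fast]=0, fast++
slow=2 fast=5: a[fast]=7≠0 swap→a[2]=7, slow++,fast++
slow=3 fast=6: a[fast]=4≠0 swap→a[3]=4, slow++,fast++
slow=4 fast=7: a[fast]=5≠0 swap→a[4]=5, slow++,fast++
slow=5 fast=8: a[fast]=0, fast++
slow=5 fast=9: a[fast]=0, fast++
slow=5 fast=10: a[fast]=6≠0 swap→a[5]=6, slow++,fast++
slow=6 fast=11: a[fast]=0, fast++
slow=6 fast=12: a[fast]=0, fast++
slow=6 fast=13: a[fast]=9≠0 swap→a[6]=9, slow++,fast++
slow=7 fast=14: a[fast]=0, fast++
slow=7 fast=15: a[fast]=3≠0 swap→a[7]=3, slow++,fast++
slow=8 fast=16: a[fast]=0, fast++
slow=8 fast=17: a[fast]=0, fast++
slow=8 fast=18: a[fast]=5≠0 swap→a[8]=5, slow++,fast++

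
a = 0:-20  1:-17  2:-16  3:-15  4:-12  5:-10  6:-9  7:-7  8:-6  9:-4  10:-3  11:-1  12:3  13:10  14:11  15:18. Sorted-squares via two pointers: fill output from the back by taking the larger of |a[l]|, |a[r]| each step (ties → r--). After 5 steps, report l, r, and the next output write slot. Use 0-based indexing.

l=4, r=14, next write slot=10

l=0 r=15: |-20|>|18| out[15]=400, l++
l=1 r=15: |-17|<=|18| out[14]=324, r--
l=1 r=14: |-17|>|11| out[13]=289, l++
l=2 r=14: |-16|>|11| out[12]=256, l++
l=3 r=14: |-15|>|11| out[11]=225, l++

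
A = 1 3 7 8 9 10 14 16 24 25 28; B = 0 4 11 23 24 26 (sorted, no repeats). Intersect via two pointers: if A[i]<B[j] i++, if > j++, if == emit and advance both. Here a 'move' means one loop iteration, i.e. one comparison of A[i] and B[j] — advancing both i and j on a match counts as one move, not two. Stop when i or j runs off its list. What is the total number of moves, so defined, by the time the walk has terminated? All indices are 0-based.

i=0 j=0: 1>0, j++
i=0 j=1: 1<4, i++
i=1 j=1: 3<4, i++
i=2 j=1: 7>4, j++
i=2 j=2: 7<11, i++
i=3 j=2: 8<11, i++
i=4 j=2: 9<11, i++
i=5 j=2: 10<11, i++
i=6 j=2: 14>11, j++
i=6 j=3: 14<23, i++
i=7 j=3: 16<23, i++
i=8 j=3: 24>23, j++
i=8 j=4: 24==24 emit, i++,j++
i=9 j=5: 25<26, i++
i=10 j=5: 28>26, j++

15 moves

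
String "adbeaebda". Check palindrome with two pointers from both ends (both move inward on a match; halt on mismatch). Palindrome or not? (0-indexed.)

palindrome

[0,8] 'a'=='a' → l++,r--
[1,7] 'd'=='d' → l++,r--
[2,6] 'b'=='b' → l++,r--
[3,5] 'e'=='e' → l++,r--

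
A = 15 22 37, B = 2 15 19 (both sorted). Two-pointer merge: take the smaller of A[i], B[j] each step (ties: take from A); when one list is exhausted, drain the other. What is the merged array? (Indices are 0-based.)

[2, 15, 15, 19, 22, 37]

i=0 j=0: A[i]=15>B[j]=2 take 2, j++
i=0 j=1: A[i]=15<=B[j]=15 take 15, i++
i=1 j=1: A[i]=22>B[j]=15 take 15, j++
i=1 j=2: A[i]=22>B[j]=19 take 19, j++
i=1 j=3: B done, take A[i]=22, i++
i=2 j=3: B done, take A[i]=37, i++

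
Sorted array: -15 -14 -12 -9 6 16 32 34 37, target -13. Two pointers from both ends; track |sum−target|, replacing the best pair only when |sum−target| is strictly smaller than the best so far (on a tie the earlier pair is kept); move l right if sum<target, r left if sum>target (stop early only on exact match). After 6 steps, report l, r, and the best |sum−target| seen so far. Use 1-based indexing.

[1,9] -15+37=22 d=35 * → r--
[1,8] -15+34=19 d=32 * → r--
[1,7] -15+32=17 d=30 * → r--
[1,6] -15+16=1 d=14 * → r--
[1,5] -15+6=-9 d=4 * → r--
[1,4] -15+-9=-24 d=11 → l++

l=2, r=4, best |Δ|=4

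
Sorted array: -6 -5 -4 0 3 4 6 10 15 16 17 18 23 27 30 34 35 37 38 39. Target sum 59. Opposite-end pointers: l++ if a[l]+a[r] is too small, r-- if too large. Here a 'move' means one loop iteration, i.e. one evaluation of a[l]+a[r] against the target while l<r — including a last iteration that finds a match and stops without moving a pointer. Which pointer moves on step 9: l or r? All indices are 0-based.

l=0 r=19: -6+39=33 <59, l++
l=1 r=19: -5+39=34 <59, l++
l=2 r=19: -4+39=35 <59, l++
l=3 r=19: 0+39=39 <59, l++
l=4 r=19: 3+39=42 <59, l++
l=5 r=19: 4+39=43 <59, l++
l=6 r=19: 6+39=45 <59, l++
l=7 r=19: 10+39=49 <59, l++
l=8 r=19: 15+39=54 <59, l++

l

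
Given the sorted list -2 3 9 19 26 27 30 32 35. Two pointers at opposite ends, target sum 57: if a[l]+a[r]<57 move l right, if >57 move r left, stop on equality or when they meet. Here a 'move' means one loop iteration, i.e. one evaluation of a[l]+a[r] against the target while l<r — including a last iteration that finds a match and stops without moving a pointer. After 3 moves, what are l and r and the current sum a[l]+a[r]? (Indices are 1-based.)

[1,9] -2+35=33 <57 → l++
[2,9] 3+35=38 <57 → l++
[3,9] 9+35=44 <57 → l++

l=4, r=9, sum=54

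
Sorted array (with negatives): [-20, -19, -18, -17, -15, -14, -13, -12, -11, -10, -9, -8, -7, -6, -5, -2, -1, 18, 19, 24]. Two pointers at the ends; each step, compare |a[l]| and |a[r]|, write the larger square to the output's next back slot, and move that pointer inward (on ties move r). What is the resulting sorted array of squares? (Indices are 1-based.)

[1,20] |-20|<=|24| out[20]=576 → r--
[1,19] |-20|>|19| out[19]=400 → l++
[2,19] |-19|<=|19| out[18]=361 → r--
[2,18] |-19|>|18| out[17]=361 → l++
[3,18] |-18|<=|18| out[16]=324 → r--
[3,17] |-18|>|-1| out[15]=324 → l++
[4,17] |-17|>|-1| out[14]=289 → l++
[5,17] |-15|>|-1| out[13]=225 → l++
[6,17] |-14|>|-1| out[12]=196 → l++
[7,17] |-13|>|-1| out[11]=169 → l++
[8,17] |-12|>|-1| out[10]=144 → l++
[9,17] |-11|>|-1| out[9]=121 → l++
[10,17] |-10|>|-1| out[8]=100 → l++
[11,17] |-9|>|-1| out[7]=81 → l++
[12,17] |-8|>|-1| out[6]=64 → l++
[13,17] |-7|>|-1| out[5]=49 → l++
[14,17] |-6|>|-1| out[4]=36 → l++
[15,17] |-5|>|-1| out[3]=25 → l++
[16,17] |-2|>|-1| out[2]=4 → l++
[17,17] |-1|<=|-1| out[1]=1 → r--

[1, 4, 25, 36, 49, 64, 81, 100, 121, 144, 169, 196, 225, 289, 324, 324, 361, 361, 400, 576]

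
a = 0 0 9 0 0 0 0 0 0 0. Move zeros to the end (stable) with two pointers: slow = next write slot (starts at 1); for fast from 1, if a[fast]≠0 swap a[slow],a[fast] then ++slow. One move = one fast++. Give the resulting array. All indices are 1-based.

slow=1 fast=1: a[fast]=0, fast++
slow=1 fast=2: a[fast]=0, fast++
slow=1 fast=3: a[fast]=9≠0 swap→a[1]=9, slow++,fast++
slow=2 fast=4: a[fast]=0, fast++
slow=2 fast=5: a[fast]=0, fast++
slow=2 fast=6: a[fast]=0, fast++
slow=2 fast=7: a[fast]=0, fast++
slow=2 fast=8: a[fast]=0, fast++
slow=2 fast=9: a[fast]=0, fast++
slow=2 fast=10: a[fast]=0, fast++

[9, 0, 0, 0, 0, 0, 0, 0, 0, 0]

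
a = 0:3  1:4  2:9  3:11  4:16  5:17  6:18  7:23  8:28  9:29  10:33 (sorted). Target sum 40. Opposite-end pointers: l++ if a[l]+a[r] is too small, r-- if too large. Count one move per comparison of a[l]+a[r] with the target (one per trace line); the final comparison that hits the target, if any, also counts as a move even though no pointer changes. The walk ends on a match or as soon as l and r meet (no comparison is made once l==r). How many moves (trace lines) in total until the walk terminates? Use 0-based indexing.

5 moves

l=0 r=10: 3+33=36 <40, l++
l=1 r=10: 4+33=37 <40, l++
l=2 r=10: 9+33=42 >40, r--
l=2 r=9: 9+29=38 <40, l++
l=3 r=9: 11+29=40, found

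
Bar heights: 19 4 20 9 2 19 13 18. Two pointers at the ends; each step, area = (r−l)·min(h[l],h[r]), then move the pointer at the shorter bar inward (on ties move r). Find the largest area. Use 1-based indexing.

l=1 r=8: min(19,18)*7=126 best=126 *, r--
l=1 r=7: min(19,13)*6=78 best=126, r--
l=1 r=6: min(19,19)*5=95 best=126, r--
l=1 r=5: min(19,2)*4=8 best=126, r--
l=1 r=4: min(19,9)*3=27 best=126, r--
l=1 r=3: min(19,20)*2=38 best=126, l++
l=2 r=3: min(4,20)*1=4 best=126, l++

max area = 126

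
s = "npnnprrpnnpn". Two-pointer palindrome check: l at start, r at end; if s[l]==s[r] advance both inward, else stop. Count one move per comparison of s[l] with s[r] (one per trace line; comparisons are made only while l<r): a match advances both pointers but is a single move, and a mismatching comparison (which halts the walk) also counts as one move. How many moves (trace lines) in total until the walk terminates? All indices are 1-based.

6 moves

l=1 r=12: 'n'=='n', l++,r--
l=2 r=11: 'p'=='p', l++,r--
l=3 r=10: 'n'=='n', l++,r--
l=4 r=9: 'n'=='n', l++,r--
l=5 r=8: 'p'=='p', l++,r--
l=6 r=7: 'r'=='r', l++,r--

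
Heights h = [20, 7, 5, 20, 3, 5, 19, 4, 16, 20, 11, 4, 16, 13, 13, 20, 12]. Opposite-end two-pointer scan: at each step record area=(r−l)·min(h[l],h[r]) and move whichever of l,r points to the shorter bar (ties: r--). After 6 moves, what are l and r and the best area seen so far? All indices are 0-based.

l=0, r=10, best area=300

[0,16] min(20,12)*16=192 best=192 * → r--
[0,15] min(20,20)*15=300 best=300 * → r--
[0,14] min(20,13)*14=182 best=300 → r--
[0,13] min(20,13)*13=169 best=300 → r--
[0,12] min(20,16)*12=192 best=300 → r--
[0,11] min(20,4)*11=44 best=300 → r--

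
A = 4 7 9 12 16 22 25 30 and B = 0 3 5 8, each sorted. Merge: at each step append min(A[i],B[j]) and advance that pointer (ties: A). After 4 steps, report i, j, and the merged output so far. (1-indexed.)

i=2, j=4, merged so far=[0, 3, 4, 5]

[i=1,j=1] A[i]=4>B[j]=0 take 0 → j++
[i=1,j=2] A[i]=4>B[j]=3 take 3 → j++
[i=1,j=3] A[i]=4<=B[j]=5 take 4 → i++
[i=2,j=3] A[i]=7>B[j]=5 take 5 → j++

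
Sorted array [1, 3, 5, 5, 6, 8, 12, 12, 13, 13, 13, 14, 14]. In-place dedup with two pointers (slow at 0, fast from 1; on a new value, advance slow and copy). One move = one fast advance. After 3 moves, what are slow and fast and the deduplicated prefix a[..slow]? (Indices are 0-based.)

slow=2, fast=4, prefix=[1, 3, 5]

(s=0,f=1) a[fast]=3≠a[slow]=1 write a[1]=3 → slow++,fast++
(s=1,f=2) a[fast]=5≠a[slow]=3 write a[2]=5 → slow++,fast++
(s=2,f=3) a[fast]=5=a[slow] dup → fast++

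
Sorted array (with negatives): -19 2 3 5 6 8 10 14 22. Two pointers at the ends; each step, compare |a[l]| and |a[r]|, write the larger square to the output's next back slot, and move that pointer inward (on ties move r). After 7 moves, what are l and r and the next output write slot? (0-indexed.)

l=0 r=8: |-19|<=|22| out[8]=484, r--
l=0 r=7: |-19|>|14| out[7]=361, l++
l=1 r=7: |2|<=|14| out[6]=196, r--
l=1 r=6: |2|<=|10| out[5]=100, r--
l=1 r=5: |2|<=|8| out[4]=64, r--
l=1 r=4: |2|<=|6| out[3]=36, r--
l=1 r=3: |2|<=|5| out[2]=25, r--

l=1, r=2, next write slot=1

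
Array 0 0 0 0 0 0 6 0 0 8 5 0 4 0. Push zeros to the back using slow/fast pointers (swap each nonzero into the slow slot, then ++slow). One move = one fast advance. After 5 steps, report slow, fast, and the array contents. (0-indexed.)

slow=0, fast=5, a=[0, 0, 0, 0, 0, 0, 6, 0, 0, 8, 5, 0, 4, 0]

(s=0,f=0) a[fast]=0 → fast++
(s=0,f=1) a[fast]=0 → fast++
(s=0,f=2) a[fast]=0 → fast++
(s=0,f=3) a[fast]=0 → fast++
(s=0,f=4) a[fast]=0 → fast++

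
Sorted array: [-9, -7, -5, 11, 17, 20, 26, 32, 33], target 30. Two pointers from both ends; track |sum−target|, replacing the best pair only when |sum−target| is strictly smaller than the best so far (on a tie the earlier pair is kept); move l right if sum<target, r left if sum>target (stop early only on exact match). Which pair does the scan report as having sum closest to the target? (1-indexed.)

[1,9] -9+33=24 d=6 * → l++
[2,9] -7+33=26 d=4 * → l++
[3,9] -5+33=28 d=2 * → l++
[4,9] 11+33=44 d=14 → r--
[4,8] 11+32=43 d=13 → r--
[4,7] 11+26=37 d=7 → r--
[4,6] 11+20=31 d=1 * → r--
[4,5] 11+17=28 d=2 → l++

pair (11, 20) with sum 31 (|Δ|=1)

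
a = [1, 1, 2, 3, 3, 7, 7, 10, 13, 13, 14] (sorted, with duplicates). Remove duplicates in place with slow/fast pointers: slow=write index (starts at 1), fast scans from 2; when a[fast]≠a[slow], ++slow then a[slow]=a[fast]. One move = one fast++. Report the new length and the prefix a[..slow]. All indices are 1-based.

length 7; prefix = [1, 2, 3, 7, 10, 13, 14]

slow=1 fast=2: a[fast]=1=a[slow] dup, fast++
slow=1 fast=3: a[fast]=2≠a[slow]=1 write a[2]=2, slow++,fast++
slow=2 fast=4: a[fast]=3≠a[slow]=2 write a[3]=3, slow++,fast++
slow=3 fast=5: a[fast]=3=a[slow] dup, fast++
slow=3 fast=6: a[fast]=7≠a[slow]=3 write a[4]=7, slow++,fast++
slow=4 fast=7: a[fast]=7=a[slow] dup, fast++
slow=4 fast=8: a[fast]=10≠a[slow]=7 write a[5]=10, slow++,fast++
slow=5 fast=9: a[fast]=13≠a[slow]=10 write a[6]=13, slow++,fast++
slow=6 fast=10: a[fast]=13=a[slow] dup, fast++
slow=6 fast=11: a[fast]=14≠a[slow]=13 write a[7]=14, slow++,fast++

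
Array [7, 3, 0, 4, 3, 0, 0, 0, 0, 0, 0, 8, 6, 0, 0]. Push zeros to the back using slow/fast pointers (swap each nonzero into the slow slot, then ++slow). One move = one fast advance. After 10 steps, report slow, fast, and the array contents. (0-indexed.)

slow=0 fast=0: a[fast]=7≠0 swap→a[0]=7, slow++,fast++
slow=1 fast=1: a[fast]=3≠0 swap→a[1]=3, slow++,fast++
slow=2 fast=2: a[fast]=0, fast++
slow=2 fast=3: a[fast]=4≠0 swap→a[2]=4, slow++,fast++
slow=3 fast=4: a[fast]=3≠0 swap→a[3]=3, slow++,fast++
slow=4 fast=5: a[fast]=0, fast++
slow=4 fast=6: a[fast]=0, fast++
slow=4 fast=7: a[fast]=0, fast++
slow=4 fast=8: a[fast]=0, fast++
slow=4 fast=9: a[fast]=0, fast++

slow=4, fast=10, a=[7, 3, 4, 3, 0, 0, 0, 0, 0, 0, 0, 8, 6, 0, 0]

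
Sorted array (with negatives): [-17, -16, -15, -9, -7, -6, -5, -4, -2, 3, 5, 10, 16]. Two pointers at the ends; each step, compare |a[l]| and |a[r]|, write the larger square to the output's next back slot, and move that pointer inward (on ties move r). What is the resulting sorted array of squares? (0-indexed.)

l=0 r=12: |-17|>|16| out[12]=289, l++
l=1 r=12: |-16|<=|16| out[11]=256, r--
l=1 r=11: |-16|>|10| out[10]=256, l++
l=2 r=11: |-15|>|10| out[9]=225, l++
l=3 r=11: |-9|<=|10| out[8]=100, r--
l=3 r=10: |-9|>|5| out[7]=81, l++
l=4 r=10: |-7|>|5| out[6]=49, l++
l=5 r=10: |-6|>|5| out[5]=36, l++
l=6 r=10: |-5|<=|5| out[4]=25, r--
l=6 r=9: |-5|>|3| out[3]=25, l++
l=7 r=9: |-4|>|3| out[2]=16, l++
l=8 r=9: |-2|<=|3| out[1]=9, r--
l=8 r=8: |-2|<=|-2| out[0]=4, r--

[4, 9, 16, 25, 25, 36, 49, 81, 100, 225, 256, 256, 289]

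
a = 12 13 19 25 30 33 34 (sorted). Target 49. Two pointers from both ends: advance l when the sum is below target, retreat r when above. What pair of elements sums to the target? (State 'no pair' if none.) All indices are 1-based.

(19, 30)

[1,7] 12+34=46 <49 → l++
[2,7] 13+34=47 <49 → l++
[3,7] 19+34=53 >49 → r--
[3,6] 19+33=52 >49 → r--
[3,5] 19+30=49 → found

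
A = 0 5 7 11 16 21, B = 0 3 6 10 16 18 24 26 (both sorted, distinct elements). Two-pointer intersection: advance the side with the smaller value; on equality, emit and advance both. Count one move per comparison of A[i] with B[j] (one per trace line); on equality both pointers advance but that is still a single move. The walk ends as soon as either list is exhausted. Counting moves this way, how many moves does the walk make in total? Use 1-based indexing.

10 moves

i=1 j=1: 0==0 emit, i++,j++
i=2 j=2: 5>3, j++
i=2 j=3: 5<6, i++
i=3 j=3: 7>6, j++
i=3 j=4: 7<10, i++
i=4 j=4: 11>10, j++
i=4 j=5: 11<16, i++
i=5 j=5: 16==16 emit, i++,j++
i=6 j=6: 21>18, j++
i=6 j=7: 21<24, i++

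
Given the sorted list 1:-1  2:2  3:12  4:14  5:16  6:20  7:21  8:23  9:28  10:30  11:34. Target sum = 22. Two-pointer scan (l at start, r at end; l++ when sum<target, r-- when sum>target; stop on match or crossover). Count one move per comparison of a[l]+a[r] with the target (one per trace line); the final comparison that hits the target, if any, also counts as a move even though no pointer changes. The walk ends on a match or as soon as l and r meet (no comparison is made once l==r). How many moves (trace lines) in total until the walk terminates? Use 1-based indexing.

4 moves

l=1 r=11: -1+34=33 >22, r--
l=1 r=10: -1+30=29 >22, r--
l=1 r=9: -1+28=27 >22, r--
l=1 r=8: -1+23=22, found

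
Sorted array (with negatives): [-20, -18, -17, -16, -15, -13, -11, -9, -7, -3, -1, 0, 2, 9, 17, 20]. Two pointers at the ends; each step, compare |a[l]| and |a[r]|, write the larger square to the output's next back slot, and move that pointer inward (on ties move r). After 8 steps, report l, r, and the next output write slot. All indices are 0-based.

l=6, r=13, next write slot=7

l=0 r=15: |-20|<=|20| out[15]=400, r--
l=0 r=14: |-20|>|17| out[14]=400, l++
l=1 r=14: |-18|>|17| out[13]=324, l++
l=2 r=14: |-17|<=|17| out[12]=289, r--
l=2 r=13: |-17|>|9| out[11]=289, l++
l=3 r=13: |-16|>|9| out[10]=256, l++
l=4 r=13: |-15|>|9| out[9]=225, l++
l=5 r=13: |-13|>|9| out[8]=169, l++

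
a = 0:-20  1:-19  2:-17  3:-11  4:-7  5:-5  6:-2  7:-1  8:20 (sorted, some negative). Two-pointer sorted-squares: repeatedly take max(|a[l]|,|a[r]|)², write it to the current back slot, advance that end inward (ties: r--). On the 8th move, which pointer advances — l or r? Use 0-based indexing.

l

[0,8] |-20|<=|20| out[8]=400 → r--
[0,7] |-20|>|-1| out[7]=400 → l++
[1,7] |-19|>|-1| out[6]=361 → l++
[2,7] |-17|>|-1| out[5]=289 → l++
[3,7] |-11|>|-1| out[4]=121 → l++
[4,7] |-7|>|-1| out[3]=49 → l++
[5,7] |-5|>|-1| out[2]=25 → l++
[6,7] |-2|>|-1| out[1]=4 → l++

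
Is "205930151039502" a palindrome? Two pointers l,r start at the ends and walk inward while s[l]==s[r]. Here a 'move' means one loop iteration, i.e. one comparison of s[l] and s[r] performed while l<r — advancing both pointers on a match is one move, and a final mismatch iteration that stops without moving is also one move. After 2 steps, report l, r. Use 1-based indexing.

l=3, r=13

l=1 r=15: '2'=='2', l++,r--
l=2 r=14: '0'=='0', l++,r--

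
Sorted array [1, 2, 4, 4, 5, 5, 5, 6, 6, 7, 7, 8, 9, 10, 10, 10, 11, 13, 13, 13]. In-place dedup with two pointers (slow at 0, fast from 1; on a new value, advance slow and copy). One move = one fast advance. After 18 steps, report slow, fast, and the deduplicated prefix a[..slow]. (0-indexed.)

slow=10, fast=19, prefix=[1, 2, 4, 5, 6, 7, 8, 9, 10, 11, 13]

slow=0 fast=1: a[fast]=2≠a[slow]=1 write a[1]=2, slow++,fast++
slow=1 fast=2: a[fast]=4≠a[slow]=2 write a[2]=4, slow++,fast++
slow=2 fast=3: a[fast]=4=a[slow] dup, fast++
slow=2 fast=4: a[fast]=5≠a[slow]=4 write a[3]=5, slow++,fast++
slow=3 fast=5: a[fast]=5=a[slow] dup, fast++
slow=3 fast=6: a[fast]=5=a[slow] dup, fast++
slow=3 fast=7: a[fast]=6≠a[slow]=5 write a[4]=6, slow++,fast++
slow=4 fast=8: a[fast]=6=a[slow] dup, fast++
slow=4 fast=9: a[fast]=7≠a[slow]=6 write a[5]=7, slow++,fast++
slow=5 fast=10: a[fast]=7=a[slow] dup, fast++
slow=5 fast=11: a[fast]=8≠a[slow]=7 write a[6]=8, slow++,fast++
slow=6 fast=12: a[fast]=9≠a[slow]=8 write a[7]=9, slow++,fast++
slow=7 fast=13: a[fast]=10≠a[slow]=9 write a[8]=10, slow++,fast++
slow=8 fast=14: a[fast]=10=a[slow] dup, fast++
slow=8 fast=15: a[fast]=10=a[slow] dup, fast++
slow=8 fast=16: a[fast]=11≠a[slow]=10 write a[9]=11, slow++,fast++
slow=9 fast=17: a[fast]=13≠a[slow]=11 write a[10]=13, slow++,fast++
slow=10 fast=18: a[fast]=13=a[slow] dup, fast++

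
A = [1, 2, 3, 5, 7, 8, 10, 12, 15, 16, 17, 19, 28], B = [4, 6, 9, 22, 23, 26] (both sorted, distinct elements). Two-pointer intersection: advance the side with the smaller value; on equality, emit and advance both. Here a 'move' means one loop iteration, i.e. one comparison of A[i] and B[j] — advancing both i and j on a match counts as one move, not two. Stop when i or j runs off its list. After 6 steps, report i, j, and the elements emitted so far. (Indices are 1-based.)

[i=1,j=1] 1<4 → i++
[i=2,j=1] 2<4 → i++
[i=3,j=1] 3<4 → i++
[i=4,j=1] 5>4 → j++
[i=4,j=2] 5<6 → i++
[i=5,j=2] 7>6 → j++

i=5, j=3, emitted=[]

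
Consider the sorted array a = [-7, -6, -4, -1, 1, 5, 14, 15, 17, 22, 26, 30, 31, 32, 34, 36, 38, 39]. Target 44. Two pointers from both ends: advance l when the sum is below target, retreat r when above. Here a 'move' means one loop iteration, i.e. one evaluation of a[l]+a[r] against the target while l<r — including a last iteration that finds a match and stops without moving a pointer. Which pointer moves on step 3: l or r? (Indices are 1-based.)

[1,18] -7+39=32 <44 → l++
[2,18] -6+39=33 <44 → l++
[3,18] -4+39=35 <44 → l++

l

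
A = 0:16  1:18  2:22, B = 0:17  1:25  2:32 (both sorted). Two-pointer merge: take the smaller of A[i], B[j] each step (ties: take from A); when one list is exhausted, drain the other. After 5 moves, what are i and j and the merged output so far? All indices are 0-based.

[i=0,j=0] A[i]=16<=B[j]=17 take 16 → i++
[i=1,j=0] A[i]=18>B[j]=17 take 17 → j++
[i=1,j=1] A[i]=18<=B[j]=25 take 18 → i++
[i=2,j=1] A[i]=22<=B[j]=25 take 22 → i++
[i=3,j=1] A done, take B[j]=25 → j++

i=3, j=2, merged so far=[16, 17, 18, 22, 25]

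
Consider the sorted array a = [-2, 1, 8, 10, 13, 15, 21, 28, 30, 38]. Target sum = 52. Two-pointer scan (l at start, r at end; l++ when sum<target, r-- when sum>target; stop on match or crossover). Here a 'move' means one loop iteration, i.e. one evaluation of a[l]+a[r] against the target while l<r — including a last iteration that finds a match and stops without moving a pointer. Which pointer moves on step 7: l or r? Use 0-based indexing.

[0,9] -2+38=36 <52 → l++
[1,9] 1+38=39 <52 → l++
[2,9] 8+38=46 <52 → l++
[3,9] 10+38=48 <52 → l++
[4,9] 13+38=51 <52 → l++
[5,9] 15+38=53 >52 → r--
[5,8] 15+30=45 <52 → l++

l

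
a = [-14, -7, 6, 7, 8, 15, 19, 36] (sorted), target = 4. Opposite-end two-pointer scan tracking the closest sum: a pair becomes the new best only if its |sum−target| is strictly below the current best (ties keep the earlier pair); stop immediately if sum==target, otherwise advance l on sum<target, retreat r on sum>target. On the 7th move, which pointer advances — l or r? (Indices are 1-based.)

[1,8] -14+36=22 d=18 * → r--
[1,7] -14+19=5 d=1 * → r--
[1,6] -14+15=1 d=3 → l++
[2,6] -7+15=8 d=4 → r--
[2,5] -7+8=1 d=3 → l++
[3,5] 6+8=14 d=10 → r--
[3,4] 6+7=13 d=9 → r--

r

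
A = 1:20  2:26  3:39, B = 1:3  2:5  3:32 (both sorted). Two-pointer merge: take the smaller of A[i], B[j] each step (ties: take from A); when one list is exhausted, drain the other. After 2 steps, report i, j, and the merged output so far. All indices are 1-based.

i=1, j=3, merged so far=[3, 5]

[i=1,j=1] A[i]=20>B[j]=3 take 3 → j++
[i=1,j=2] A[i]=20>B[j]=5 take 5 → j++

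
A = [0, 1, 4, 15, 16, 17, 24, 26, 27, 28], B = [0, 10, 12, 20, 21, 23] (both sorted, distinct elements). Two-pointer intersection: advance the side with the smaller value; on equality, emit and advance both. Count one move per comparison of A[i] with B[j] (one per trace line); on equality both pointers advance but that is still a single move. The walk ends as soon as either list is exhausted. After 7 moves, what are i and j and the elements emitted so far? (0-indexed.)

i=5, j=3, emitted=[0]

i=0 j=0: 0==0 emit, i++,j++
i=1 j=1: 1<10, i++
i=2 j=1: 4<10, i++
i=3 j=1: 15>10, j++
i=3 j=2: 15>12, j++
i=3 j=3: 15<20, i++
i=4 j=3: 16<20, i++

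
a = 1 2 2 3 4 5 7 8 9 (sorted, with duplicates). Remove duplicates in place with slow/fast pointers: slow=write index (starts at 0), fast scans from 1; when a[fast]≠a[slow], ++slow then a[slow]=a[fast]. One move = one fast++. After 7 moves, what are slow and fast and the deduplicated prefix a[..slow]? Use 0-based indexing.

slow=6, fast=8, prefix=[1, 2, 3, 4, 5, 7, 8]

slow=0 fast=1: a[fast]=2≠a[slow]=1 write a[1]=2, slow++,fast++
slow=1 fast=2: a[fast]=2=a[slow] dup, fast++
slow=1 fast=3: a[fast]=3≠a[slow]=2 write a[2]=3, slow++,fast++
slow=2 fast=4: a[fast]=4≠a[slow]=3 write a[3]=4, slow++,fast++
slow=3 fast=5: a[fast]=5≠a[slow]=4 write a[4]=5, slow++,fast++
slow=4 fast=6: a[fast]=7≠a[slow]=5 write a[5]=7, slow++,fast++
slow=5 fast=7: a[fast]=8≠a[slow]=7 write a[6]=8, slow++,fast++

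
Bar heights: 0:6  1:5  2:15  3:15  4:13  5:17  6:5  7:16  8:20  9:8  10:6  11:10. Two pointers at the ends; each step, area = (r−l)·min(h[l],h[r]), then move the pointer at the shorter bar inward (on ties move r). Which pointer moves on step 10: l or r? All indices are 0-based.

[0,11] min(6,10)*11=66 best=66 * → l++
[1,11] min(5,10)*10=50 best=66 → l++
[2,11] min(15,10)*9=90 best=90 * → r--
[2,10] min(15,6)*8=48 best=90 → r--
[2,9] min(15,8)*7=56 best=90 → r--
[2,8] min(15,20)*6=90 best=90 → l++
[3,8] min(15,20)*5=75 best=90 → l++
[4,8] min(13,20)*4=52 best=90 → l++
[5,8] min(17,20)*3=51 best=90 → l++
[6,8] min(5,20)*2=10 best=90 → l++

l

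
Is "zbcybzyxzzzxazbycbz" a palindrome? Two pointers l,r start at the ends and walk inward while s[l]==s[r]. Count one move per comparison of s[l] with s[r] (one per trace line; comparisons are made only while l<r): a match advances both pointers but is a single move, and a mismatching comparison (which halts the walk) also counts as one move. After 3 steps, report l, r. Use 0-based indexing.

[0,18] 'z'=='z' → l++,r--
[1,17] 'b'=='b' → l++,r--
[2,16] 'c'=='c' → l++,r--

l=3, r=15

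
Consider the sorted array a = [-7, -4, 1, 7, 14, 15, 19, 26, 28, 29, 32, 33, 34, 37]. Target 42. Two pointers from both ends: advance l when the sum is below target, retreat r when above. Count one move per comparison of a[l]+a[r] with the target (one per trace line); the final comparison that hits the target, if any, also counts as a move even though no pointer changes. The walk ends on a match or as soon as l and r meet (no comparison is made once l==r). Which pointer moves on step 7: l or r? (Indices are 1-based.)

[1,14] -7+37=30 <42 → l++
[2,14] -4+37=33 <42 → l++
[3,14] 1+37=38 <42 → l++
[4,14] 7+37=44 >42 → r--
[4,13] 7+34=41 <42 → l++
[5,13] 14+34=48 >42 → r--
[5,12] 14+33=47 >42 → r--

r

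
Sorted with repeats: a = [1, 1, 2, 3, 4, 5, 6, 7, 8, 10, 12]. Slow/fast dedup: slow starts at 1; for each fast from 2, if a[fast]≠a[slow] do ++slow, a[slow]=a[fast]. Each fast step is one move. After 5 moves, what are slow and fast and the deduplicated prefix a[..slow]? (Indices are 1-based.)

slow=5, fast=7, prefix=[1, 2, 3, 4, 5]

slow=1 fast=2: a[fast]=1=a[slow] dup, fast++
slow=1 fast=3: a[fast]=2≠a[slow]=1 write a[2]=2, slow++,fast++
slow=2 fast=4: a[fast]=3≠a[slow]=2 write a[3]=3, slow++,fast++
slow=3 fast=5: a[fast]=4≠a[slow]=3 write a[4]=4, slow++,fast++
slow=4 fast=6: a[fast]=5≠a[slow]=4 write a[5]=5, slow++,fast++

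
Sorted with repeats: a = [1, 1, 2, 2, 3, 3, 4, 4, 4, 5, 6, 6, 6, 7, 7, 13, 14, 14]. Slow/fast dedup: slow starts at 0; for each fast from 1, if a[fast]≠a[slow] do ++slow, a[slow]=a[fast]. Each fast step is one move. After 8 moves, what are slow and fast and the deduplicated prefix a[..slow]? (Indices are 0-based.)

slow=3, fast=9, prefix=[1, 2, 3, 4]

(s=0,f=1) a[fast]=1=a[slow] dup → fast++
(s=0,f=2) a[fast]=2≠a[slow]=1 write a[1]=2 → slow++,fast++
(s=1,f=3) a[fast]=2=a[slow] dup → fast++
(s=1,f=4) a[fast]=3≠a[slow]=2 write a[2]=3 → slow++,fast++
(s=2,f=5) a[fast]=3=a[slow] dup → fast++
(s=2,f=6) a[fast]=4≠a[slow]=3 write a[3]=4 → slow++,fast++
(s=3,f=7) a[fast]=4=a[slow] dup → fast++
(s=3,f=8) a[fast]=4=a[slow] dup → fast++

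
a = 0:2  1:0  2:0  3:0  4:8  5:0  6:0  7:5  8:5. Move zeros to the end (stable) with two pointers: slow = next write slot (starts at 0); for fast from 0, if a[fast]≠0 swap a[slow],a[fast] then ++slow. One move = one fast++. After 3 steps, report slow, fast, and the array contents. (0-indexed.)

slow=1, fast=3, a=[2, 0, 0, 0, 8, 0, 0, 5, 5]

(s=0,f=0) a[fast]=2≠0 swap→a[0]=2 → slow++,fast++
(s=1,f=1) a[fast]=0 → fast++
(s=1,f=2) a[fast]=0 → fast++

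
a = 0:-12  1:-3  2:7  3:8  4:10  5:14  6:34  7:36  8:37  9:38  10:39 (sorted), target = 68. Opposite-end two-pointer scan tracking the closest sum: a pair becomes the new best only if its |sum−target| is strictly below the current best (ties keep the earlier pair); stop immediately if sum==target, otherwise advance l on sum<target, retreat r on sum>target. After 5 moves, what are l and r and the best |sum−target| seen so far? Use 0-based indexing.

[0,10] -12+39=27 d=41 * → l++
[1,10] -3+39=36 d=32 * → l++
[2,10] 7+39=46 d=22 * → l++
[3,10] 8+39=47 d=21 * → l++
[4,10] 10+39=49 d=19 * → l++

l=5, r=10, best |Δ|=19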